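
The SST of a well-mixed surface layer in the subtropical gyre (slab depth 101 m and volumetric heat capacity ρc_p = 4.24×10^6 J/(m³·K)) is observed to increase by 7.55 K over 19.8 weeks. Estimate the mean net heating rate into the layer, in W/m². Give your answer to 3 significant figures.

270

Areal heat capacity C = ρc_p × D = 4.24×10^6 × 101 = 4.28×10^8 J m⁻² K⁻¹.
Required heat per unit area: Q = C ΔT = 4.28×10^8 × 7.55 = 3.23×10^9 J/m².
Flux F = Q / Δt = 3.23×10^9 / 1.20×10^7 s = 270 W/m².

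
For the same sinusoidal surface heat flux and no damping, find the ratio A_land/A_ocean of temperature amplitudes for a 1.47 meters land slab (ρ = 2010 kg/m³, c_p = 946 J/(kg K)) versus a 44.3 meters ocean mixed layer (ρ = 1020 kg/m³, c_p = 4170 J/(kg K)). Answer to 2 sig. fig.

C_ocean = 1020 × 4170 × 44.3 = 1.88×10^8 J/(m²·K).
C_land = 2010 × 946 × 1.47 = 2.80×10^6 J/(m²·K).
Undamped amplitude ∝ 1/C, so A_land/A_ocean = C_ocean/C_land = 67.4.

67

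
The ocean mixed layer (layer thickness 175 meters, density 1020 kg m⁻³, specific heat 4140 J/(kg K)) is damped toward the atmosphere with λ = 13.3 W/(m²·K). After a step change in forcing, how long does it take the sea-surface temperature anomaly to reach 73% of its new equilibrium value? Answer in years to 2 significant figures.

2.3 years

Areal heat capacity C = ρ c_p D = 1020 × 4140 × 175 = 7.39×10^8 J/(m^2 K).
τ = C / λ = 7.39×10^8 / 13.3 = 5.56×10^7 s.
Fraction reached: 1 − e^(−t/τ) = 0.73 ⇒ t = −τ ln(1 − 0.73) = τ × 1.31.
t = 7.28×10^7 s = 2.31 years.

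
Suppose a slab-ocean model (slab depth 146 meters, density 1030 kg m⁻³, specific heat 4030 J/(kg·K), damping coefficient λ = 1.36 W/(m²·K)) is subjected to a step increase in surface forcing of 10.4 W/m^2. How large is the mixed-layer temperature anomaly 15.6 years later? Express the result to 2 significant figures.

5.1 K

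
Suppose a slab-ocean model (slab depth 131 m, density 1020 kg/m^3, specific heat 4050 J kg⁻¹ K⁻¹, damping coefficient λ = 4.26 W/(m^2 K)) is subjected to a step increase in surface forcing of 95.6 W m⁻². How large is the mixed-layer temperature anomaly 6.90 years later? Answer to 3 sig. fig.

18.4 K

Areal heat capacity C = ρ c_p D = 1020 × 4050 × 131 = 5.41×10^8 J/(m²·K).
τ = C / λ = 5.41×10^8 / 4.26 = 1.27×10^8 s.
Equilibrium anomaly ΔT_eq = F / λ = 95.6 / 4.26 = 22.4 K.
t = 6.90 years = 2.18×10^8 s, so t/τ = 1.71.
ΔT(t) = ΔT_eq (1 − e^(−t/τ)) = 22.4 × (1 − e^−1.71) = 18.4 K.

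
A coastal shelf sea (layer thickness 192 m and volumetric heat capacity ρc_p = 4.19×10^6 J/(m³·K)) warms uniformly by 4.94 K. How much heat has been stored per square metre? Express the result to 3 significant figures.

3.97×10^9

Areal heat capacity C = ρc_p × D = 4.19×10^6 × 192 = 8.04×10^8 J/(m^2 K).
ΔQ = C ΔT = 8.04×10^8 × 4.94 = 3.97×10^9 J/m².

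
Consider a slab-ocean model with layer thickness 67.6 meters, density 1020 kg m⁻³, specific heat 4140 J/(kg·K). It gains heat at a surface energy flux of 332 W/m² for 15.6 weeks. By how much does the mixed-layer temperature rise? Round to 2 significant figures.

11 K

Areal heat capacity C = ρ c_p D = 1020 × 4140 × 67.6 = 2.85×10^8 J m⁻² K⁻¹.
Net heat input Q = F Δt = 332 × (15.6 weeks × 6.048×10^5 s/week) = 3.13×10^9 J/m².
ΔT = Q / C = 3.13×10^9 / 2.85×10^8 = 11.0 K.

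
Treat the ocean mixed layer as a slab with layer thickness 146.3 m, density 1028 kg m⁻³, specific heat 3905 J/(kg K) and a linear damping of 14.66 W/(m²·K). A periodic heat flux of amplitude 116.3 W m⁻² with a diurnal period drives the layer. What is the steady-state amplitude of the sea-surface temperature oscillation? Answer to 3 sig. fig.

Areal heat capacity C = ρ c_p D = 1028 × 3905 × 146.3 = 5.87×10^8 J m⁻² K⁻¹.
Angular frequency ω = 2π / T = 2π / 86400 s = 7.27×10^-5 s⁻¹.
√((Cω)² + λ²) = √((42700)² + 14.66²) = 42700 W/(m²·K).
Amplitude A = F₀ / √((Cω)²+λ²) = 116.3 / 42700 = 0.00272 K.

0.00272 K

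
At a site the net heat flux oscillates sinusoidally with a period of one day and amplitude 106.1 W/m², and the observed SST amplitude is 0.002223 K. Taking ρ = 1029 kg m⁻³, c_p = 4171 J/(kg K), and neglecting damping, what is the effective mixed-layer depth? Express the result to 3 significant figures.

153 m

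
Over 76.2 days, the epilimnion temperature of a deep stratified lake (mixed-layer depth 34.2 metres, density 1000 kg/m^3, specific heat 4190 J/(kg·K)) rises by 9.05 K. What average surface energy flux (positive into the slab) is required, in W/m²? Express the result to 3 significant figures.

197

Areal heat capacity C = ρ c_p D = 1000 × 4190 × 34.2 = 1.43×10^8 J/(m²·K).
Required heat per unit area: Q = C ΔT = 1.43×10^8 × 9.05 = 1.30×10^9 J/m².
Flux F = Q / Δt = 1.30×10^9 / 6.58×10^6 s = 197 W/m².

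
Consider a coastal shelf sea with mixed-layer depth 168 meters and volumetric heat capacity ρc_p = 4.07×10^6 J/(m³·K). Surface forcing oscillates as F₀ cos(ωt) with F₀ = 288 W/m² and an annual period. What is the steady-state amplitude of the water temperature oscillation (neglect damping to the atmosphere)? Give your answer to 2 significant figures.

Areal heat capacity C = ρc_p × D = 4.07×10^6 × 168 = 6.84×10^8 J/(m^2 K).
Angular frequency ω = 2π / T = 2π / 3.15×10^7 s = 1.99×10^-7 s⁻¹.
Cω = 6.84×10^8 × 1.99×10^-7 = 136 W/(m²·K).
Amplitude A = F₀ / (Cω) = 288 / 136 = 2.11 K.

2.1 K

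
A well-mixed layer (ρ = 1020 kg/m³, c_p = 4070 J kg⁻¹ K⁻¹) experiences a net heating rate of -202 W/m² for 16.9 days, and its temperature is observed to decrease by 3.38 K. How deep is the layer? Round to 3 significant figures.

21.0 m

Heat input Q = F Δt = -202 × 1.46×10^6 s = -2.95×10^8 J/m².
Required areal heat capacity C = Q / ΔT = 8.73×10^7 J/(m²·K).
Depth D = C / (ρ c_p) = 8.73×10^7 / (1020 × 4070) = 21.0 m.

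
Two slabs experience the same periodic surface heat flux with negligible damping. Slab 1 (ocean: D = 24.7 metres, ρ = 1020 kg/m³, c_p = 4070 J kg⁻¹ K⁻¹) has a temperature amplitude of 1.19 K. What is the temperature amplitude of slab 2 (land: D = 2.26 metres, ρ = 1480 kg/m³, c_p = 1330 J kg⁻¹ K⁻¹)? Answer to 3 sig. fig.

C_ocean = 1.03×10^8 J/(m²·K); C_land = 4.45×10^6 J/(m²·K).
A ∝ 1/C ⇒ A_land = A_ocean × C_ocean/C_land = 1.19 × 23.0 = 27.4 K.

27.4 K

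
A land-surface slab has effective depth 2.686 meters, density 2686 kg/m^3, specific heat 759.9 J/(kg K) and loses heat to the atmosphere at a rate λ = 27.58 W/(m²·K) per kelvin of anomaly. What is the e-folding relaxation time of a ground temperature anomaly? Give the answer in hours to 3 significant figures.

55.2 hours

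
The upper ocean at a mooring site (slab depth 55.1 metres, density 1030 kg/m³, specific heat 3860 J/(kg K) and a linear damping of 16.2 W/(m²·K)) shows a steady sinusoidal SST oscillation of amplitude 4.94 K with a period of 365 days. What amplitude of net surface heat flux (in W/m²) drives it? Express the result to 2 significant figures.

230

Areal heat capacity C = ρ c_p D = 1030 × 3860 × 55.1 = 2.19×10^8 J/(m²·K).
ω = 2π / 3.15×10^7 s = 1.99×10^-7 s⁻¹.
√((Cω)² + λ²) = √((43.6)² + 16.2²) = 46.6 W/(m²·K).
F₀ = A × √((Cω)²+λ²) = 4.94 × 46.6 = 230 W/m².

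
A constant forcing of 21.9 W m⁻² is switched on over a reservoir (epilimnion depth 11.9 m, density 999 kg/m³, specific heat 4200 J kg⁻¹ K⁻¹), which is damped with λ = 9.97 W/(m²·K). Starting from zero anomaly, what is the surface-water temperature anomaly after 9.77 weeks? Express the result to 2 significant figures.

Areal heat capacity C = ρ c_p D = 999 × 4200 × 11.9 = 4.99×10^7 J m⁻² K⁻¹.
τ = C / λ = 4.99×10^7 / 9.97 = 5.01×10^6 s.
Equilibrium anomaly ΔT_eq = F / λ = 21.9 / 9.97 = 2.20 K.
t = 9.77 weeks = 5.91×10^6 s, so t/τ = 1.18.
ΔT(t) = ΔT_eq (1 − e^(−t/τ)) = 2.20 × (1 − e^−1.18) = 1.52 K.

1.5 K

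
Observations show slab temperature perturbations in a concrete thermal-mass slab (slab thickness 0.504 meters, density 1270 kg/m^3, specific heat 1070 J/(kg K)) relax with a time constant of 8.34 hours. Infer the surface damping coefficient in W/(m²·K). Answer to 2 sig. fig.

23

Areal heat capacity C = ρ c_p D = 1270 × 1070 × 0.504 = 6.85×10^5 J/(m^2 K).
τ = 8.34 hours = 30000 s.
λ = C / τ = 6.85×10^5 / 30000 = 22.8 W/(m²·K).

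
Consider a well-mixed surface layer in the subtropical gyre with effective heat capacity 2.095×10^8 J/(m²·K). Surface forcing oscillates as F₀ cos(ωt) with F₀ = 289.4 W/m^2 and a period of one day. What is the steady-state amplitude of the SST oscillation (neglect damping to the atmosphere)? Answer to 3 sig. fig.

Areal heat capacity C = 2.095×10^8 J/(m²·K) (given).
Angular frequency ω = 2π / T = 2π / 86400 s = 7.27×10^-5 s⁻¹.
Cω = 2.09×10^8 × 7.27×10^-5 = 15200 W/(m²·K).
Amplitude A = F₀ / (Cω) = 289.4 / 15200 = 0.0190 K.

0.0190 K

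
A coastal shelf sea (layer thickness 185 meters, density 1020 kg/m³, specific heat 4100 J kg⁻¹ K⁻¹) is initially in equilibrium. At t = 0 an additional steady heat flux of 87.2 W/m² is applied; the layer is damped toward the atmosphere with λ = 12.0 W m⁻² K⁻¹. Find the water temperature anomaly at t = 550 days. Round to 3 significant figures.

Areal heat capacity C = ρ c_p D = 1020 × 4100 × 185 = 7.74×10^8 J/(m^2 K).
τ = C / λ = 7.74×10^8 / 12.0 = 6.45×10^7 s.
Equilibrium anomaly ΔT_eq = F / λ = 87.2 / 12.0 = 7.27 K.
t = 550 days = 4.75×10^7 s, so t/τ = 0.737.
ΔT(t) = ΔT_eq (1 − e^(−t/τ)) = 7.27 × (1 − e^−0.737) = 3.79 K.

3.79 K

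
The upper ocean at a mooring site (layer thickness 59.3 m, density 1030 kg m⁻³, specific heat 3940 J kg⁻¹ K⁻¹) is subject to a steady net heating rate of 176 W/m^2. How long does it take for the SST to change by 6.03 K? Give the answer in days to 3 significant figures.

Areal heat capacity C = ρ c_p D = 1030 × 3940 × 59.3 = 2.41×10^8 J/(m²·K).
Time required: Δt = C ΔT / F = 2.41×10^8 × 6.03 / 176 = 8.25×10^6 s.
In days: 8.25×10^6 s / (86400 s/day) = 95.4 days.

95.4 days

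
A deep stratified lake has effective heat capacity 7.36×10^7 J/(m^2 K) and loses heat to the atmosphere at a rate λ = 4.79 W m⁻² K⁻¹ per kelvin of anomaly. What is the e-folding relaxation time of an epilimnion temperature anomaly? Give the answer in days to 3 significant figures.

178 days

Areal heat capacity C = 7.36×10^7 J/(m^2 K) (given).
Relaxation time τ = C / λ = 7.36×10^7 / 4.79 = 1.54×10^7 s.
In days: 1.54×10^7 s / (86400 s/day) = 178 days.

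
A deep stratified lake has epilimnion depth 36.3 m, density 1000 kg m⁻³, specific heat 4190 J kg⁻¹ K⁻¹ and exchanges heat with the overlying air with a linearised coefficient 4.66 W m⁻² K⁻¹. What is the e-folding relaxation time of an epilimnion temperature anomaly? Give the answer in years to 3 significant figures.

1.03 years

Areal heat capacity C = ρ c_p D = 1000 × 4190 × 36.3 = 1.52×10^8 J/(m²·K).
Relaxation time τ = C / λ = 1.52×10^8 / 4.66 = 3.26×10^7 s.
In years: 3.26×10^7 s / (3.156×10^7 s/year) = 1.03 years.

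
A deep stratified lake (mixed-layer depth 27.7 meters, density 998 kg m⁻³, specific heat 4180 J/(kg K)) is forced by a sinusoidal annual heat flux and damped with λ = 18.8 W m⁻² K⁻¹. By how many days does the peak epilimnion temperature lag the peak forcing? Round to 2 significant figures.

Areal heat capacity C = ρ c_p D = 998 × 4180 × 27.7 = 1.16×10^8 J/(m^2 K).
ω = 2π / 3.15×10^7 s = 1.99×10^-7 s⁻¹.
Phase lag φ = arctan(Cω/λ) = arctan(23.0/18.8) = 0.886 rad.
Time lag = φ / ω = 0.886 / 1.99×10^-7 = 4.45×10^6 s = 51.5 days.

51 days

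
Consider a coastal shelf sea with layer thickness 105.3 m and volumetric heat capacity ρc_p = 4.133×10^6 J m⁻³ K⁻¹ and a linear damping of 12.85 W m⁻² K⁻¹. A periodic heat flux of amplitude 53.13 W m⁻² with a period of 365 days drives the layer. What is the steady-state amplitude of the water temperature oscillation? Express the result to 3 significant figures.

Areal heat capacity C = ρc_p × D = 4.133×10^6 × 105.3 = 4.35×10^8 J m⁻² K⁻¹.
Angular frequency ω = 2π / T = 2π / 3.15×10^7 s = 1.99×10^-7 s⁻¹.
√((Cω)² + λ²) = √((86.7)² + 12.85²) = 87.7 W/(m²·K).
Amplitude A = F₀ / √((Cω)²+λ²) = 53.13 / 87.7 = 0.606 K.

0.606 K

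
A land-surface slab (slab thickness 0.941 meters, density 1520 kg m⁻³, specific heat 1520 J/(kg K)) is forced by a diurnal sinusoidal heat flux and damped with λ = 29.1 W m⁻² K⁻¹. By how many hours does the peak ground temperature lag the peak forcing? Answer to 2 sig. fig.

5.3 hours

Areal heat capacity C = ρ c_p D = 1520 × 1520 × 0.941 = 2.17×10^6 J/(m²·K).
ω = 2π / 86400 s = 7.27×10^-5 s⁻¹.
Phase lag φ = arctan(Cω/λ) = arctan(158/29.1) = 1.39 rad.
Time lag = φ / ω = 1.39 / 7.27×10^-5 = 19100 s = 5.30 hours.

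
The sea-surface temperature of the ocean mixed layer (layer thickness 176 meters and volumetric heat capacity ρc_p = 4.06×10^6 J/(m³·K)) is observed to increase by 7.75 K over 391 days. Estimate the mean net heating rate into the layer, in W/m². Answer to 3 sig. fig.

164

Areal heat capacity C = ρc_p × D = 4.06×10^6 × 176 = 7.15×10^8 J/(m^2 K).
Required heat per unit area: Q = C ΔT = 7.15×10^8 × 7.75 = 5.54×10^9 J/m².
Flux F = Q / Δt = 5.54×10^9 / 3.38×10^7 s = 164 W/m².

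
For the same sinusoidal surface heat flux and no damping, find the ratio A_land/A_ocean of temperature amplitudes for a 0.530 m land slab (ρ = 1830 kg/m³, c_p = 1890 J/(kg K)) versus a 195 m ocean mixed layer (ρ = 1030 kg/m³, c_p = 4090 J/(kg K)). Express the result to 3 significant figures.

448

C_ocean = 1030 × 4090 × 195 = 8.21×10^8 J/(m²·K).
C_land = 1830 × 1890 × 0.530 = 1.83×10^6 J/(m²·K).
Undamped amplitude ∝ 1/C, so A_land/A_ocean = C_ocean/C_land = 448.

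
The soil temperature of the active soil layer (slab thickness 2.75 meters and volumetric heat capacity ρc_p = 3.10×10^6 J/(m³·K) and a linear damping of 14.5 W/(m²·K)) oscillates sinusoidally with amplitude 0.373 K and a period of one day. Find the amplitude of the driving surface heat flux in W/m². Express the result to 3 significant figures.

231

Areal heat capacity C = ρc_p × D = 3.10×10^6 × 2.75 = 8.52×10^6 J/(m^2 K).
ω = 2π / 86400 s = 7.27×10^-5 s⁻¹.
√((Cω)² + λ²) = √((620)² + 14.5²) = 620 W/(m²·K).
F₀ = A × √((Cω)²+λ²) = 0.373 × 620 = 231 W/m².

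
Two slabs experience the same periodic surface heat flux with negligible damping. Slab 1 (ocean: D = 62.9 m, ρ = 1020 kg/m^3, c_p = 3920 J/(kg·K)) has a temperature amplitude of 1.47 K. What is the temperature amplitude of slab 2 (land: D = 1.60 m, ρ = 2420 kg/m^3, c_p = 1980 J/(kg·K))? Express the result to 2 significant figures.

48 K

C_ocean = 2.51×10^8 J/(m²·K); C_land = 7.67×10^6 J/(m²·K).
A ∝ 1/C ⇒ A_land = A_ocean × C_ocean/C_land = 1.47 × 32.8 = 48.2 K.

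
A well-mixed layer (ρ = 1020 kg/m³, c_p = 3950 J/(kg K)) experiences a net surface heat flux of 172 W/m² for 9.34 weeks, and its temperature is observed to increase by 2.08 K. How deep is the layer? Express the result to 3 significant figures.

116 m

Heat input Q = F Δt = 172 × 5.65×10^6 s = 9.72×10^8 J/m².
Required areal heat capacity C = Q / ΔT = 4.67×10^8 J/(m²·K).
Depth D = C / (ρ c_p) = 4.67×10^8 / (1020 × 3950) = 116 m.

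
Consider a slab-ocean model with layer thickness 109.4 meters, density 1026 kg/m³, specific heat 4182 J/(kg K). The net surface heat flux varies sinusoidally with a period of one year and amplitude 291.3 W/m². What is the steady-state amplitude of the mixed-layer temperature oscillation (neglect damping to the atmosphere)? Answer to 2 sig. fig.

Areal heat capacity C = ρ c_p D = 1026 × 4182 × 109.4 = 4.69×10^8 J/(m²·K).
Angular frequency ω = 2π / T = 2π / 3.15×10^7 s = 1.99×10^-7 s⁻¹.
Cω = 4.69×10^8 × 1.99×10^-7 = 93.5 W/(m²·K).
Amplitude A = F₀ / (Cω) = 291.3 / 93.5 = 3.11 K.

3.1 K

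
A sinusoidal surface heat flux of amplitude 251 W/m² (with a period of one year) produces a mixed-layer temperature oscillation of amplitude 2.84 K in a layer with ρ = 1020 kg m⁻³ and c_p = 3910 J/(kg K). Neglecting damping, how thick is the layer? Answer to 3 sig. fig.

111 m

ω = 2π / 3.15×10^7 s = 1.99×10^-7 s⁻¹.
Required C = F₀ / (A ω) = 251 / (2.84 × 1.99×10^-7) = 4.44×10^8 J/(m²·K).
D = C / (ρ c_p) = 4.44×10^8 / (1020 × 3910) = 111 m.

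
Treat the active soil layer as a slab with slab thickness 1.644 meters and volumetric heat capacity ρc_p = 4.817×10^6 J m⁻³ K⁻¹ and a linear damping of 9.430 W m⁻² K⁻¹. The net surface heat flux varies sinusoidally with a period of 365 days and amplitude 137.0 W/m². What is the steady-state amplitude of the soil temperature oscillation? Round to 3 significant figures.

Areal heat capacity C = ρc_p × D = 4.817×10^6 × 1.644 = 7.92×10^6 J m⁻² K⁻¹.
Angular frequency ω = 2π / T = 2π / 3.15×10^7 s = 1.99×10^-7 s⁻¹.
√((Cω)² + λ²) = √((1.58)² + 9.430²) = 9.56 W/(m²·K).
Amplitude A = F₀ / √((Cω)²+λ²) = 137.0 / 9.56 = 14.3 K.

14.3 K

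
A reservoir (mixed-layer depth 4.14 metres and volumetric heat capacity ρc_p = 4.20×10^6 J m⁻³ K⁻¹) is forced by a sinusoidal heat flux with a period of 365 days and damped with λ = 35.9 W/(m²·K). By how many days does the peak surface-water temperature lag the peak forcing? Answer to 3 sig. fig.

Areal heat capacity C = ρc_p × D = 4.20×10^6 × 4.14 = 1.74×10^7 J m⁻² K⁻¹.
ω = 2π / 3.15×10^7 s = 1.99×10^-7 s⁻¹.
Phase lag φ = arctan(Cω/λ) = arctan(3.46/35.9) = 0.0962 rad.
Time lag = φ / ω = 0.0962 / 1.99×10^-7 = 4.83×10^5 s = 5.59 days.

5.59 days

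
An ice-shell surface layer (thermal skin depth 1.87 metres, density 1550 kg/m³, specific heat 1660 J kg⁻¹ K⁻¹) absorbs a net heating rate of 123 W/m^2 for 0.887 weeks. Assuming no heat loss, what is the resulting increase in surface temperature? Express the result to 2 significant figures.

Areal heat capacity C = ρ c_p D = 1550 × 1660 × 1.87 = 4.81×10^6 J/(m²·K).
Net heat input Q = F Δt = 123 × (0.887 weeks × 6.048×10^5 s/week) = 6.60×10^7 J/m².
ΔT = Q / C = 6.60×10^7 / 4.81×10^6 = 13.7 K.

14 K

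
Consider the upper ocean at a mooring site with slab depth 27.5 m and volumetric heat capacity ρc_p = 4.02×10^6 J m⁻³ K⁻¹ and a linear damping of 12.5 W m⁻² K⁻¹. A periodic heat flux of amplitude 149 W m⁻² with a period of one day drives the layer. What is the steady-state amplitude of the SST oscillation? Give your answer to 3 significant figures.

0.0185 K

Areal heat capacity C = ρc_p × D = 4.02×10^6 × 27.5 = 1.11×10^8 J/(m²·K).
Angular frequency ω = 2π / T = 2π / 86400 s = 7.27×10^-5 s⁻¹.
√((Cω)² + λ²) = √((8040)² + 12.5²) = 8040 W/(m²·K).
Amplitude A = F₀ / √((Cω)²+λ²) = 149 / 8040 = 0.0185 K.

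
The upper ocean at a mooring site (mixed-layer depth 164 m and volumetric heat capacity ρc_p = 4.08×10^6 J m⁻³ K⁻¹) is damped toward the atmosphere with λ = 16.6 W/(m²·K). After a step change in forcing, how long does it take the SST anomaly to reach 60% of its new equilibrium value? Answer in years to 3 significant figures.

Areal heat capacity C = ρc_p × D = 4.08×10^6 × 164 = 6.69×10^8 J/(m²·K).
τ = C / λ = 6.69×10^8 / 16.6 = 4.03×10^7 s.
Fraction reached: 1 − e^(−t/τ) = 0.60 ⇒ t = −τ ln(1 − 0.60) = τ × 0.916.
t = 3.69×10^7 s = 1.17 years.

1.17 years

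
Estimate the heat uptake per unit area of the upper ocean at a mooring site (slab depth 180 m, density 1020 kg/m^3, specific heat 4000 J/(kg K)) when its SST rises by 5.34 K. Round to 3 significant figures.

3.92×10^9

Areal heat capacity C = ρ c_p D = 1020 × 4000 × 180 = 7.34×10^8 J/(m^2 K).
ΔQ = C ΔT = 7.34×10^8 × 5.34 = 3.92×10^9 J/m².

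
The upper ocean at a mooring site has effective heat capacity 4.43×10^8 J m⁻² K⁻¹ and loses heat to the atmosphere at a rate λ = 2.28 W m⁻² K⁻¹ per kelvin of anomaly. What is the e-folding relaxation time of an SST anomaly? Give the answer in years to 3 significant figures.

6.16 years

Areal heat capacity C = 4.43×10^8 J m⁻² K⁻¹ (given).
Relaxation time τ = C / λ = 4.43×10^8 / 2.28 = 1.94×10^8 s.
In years: 1.94×10^8 s / (3.156×10^7 s/year) = 6.16 years.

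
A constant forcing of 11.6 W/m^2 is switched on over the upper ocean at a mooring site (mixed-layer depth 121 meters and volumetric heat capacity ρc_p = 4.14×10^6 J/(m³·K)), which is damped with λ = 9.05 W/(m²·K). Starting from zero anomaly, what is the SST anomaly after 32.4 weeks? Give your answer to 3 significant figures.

Areal heat capacity C = ρc_p × D = 4.14×10^6 × 121 = 5.01×10^8 J/(m^2 K).
τ = C / λ = 5.01×10^8 / 9.05 = 5.54×10^7 s.
Equilibrium anomaly ΔT_eq = F / λ = 11.6 / 9.05 = 1.28 K.
t = 32.4 weeks = 1.96×10^7 s, so t/τ = 0.354.
ΔT(t) = ΔT_eq (1 − e^(−t/τ)) = 1.28 × (1 − e^−0.354) = 0.382 K.

0.382 K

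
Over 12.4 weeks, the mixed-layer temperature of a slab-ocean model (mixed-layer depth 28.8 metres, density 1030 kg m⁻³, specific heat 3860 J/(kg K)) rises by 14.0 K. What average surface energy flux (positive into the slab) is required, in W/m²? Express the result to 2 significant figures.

Areal heat capacity C = ρ c_p D = 1030 × 3860 × 28.8 = 1.15×10^8 J/(m²·K).
Required heat per unit area: Q = C ΔT = 1.15×10^8 × 14.0 = 1.60×10^9 J/m².
Flux F = Q / Δt = 1.60×10^9 / 7.50×10^6 s = 214 W/m².

210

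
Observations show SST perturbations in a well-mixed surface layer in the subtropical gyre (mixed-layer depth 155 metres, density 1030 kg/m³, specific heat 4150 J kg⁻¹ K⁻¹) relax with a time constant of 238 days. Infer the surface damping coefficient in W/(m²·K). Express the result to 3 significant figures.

32.2

Areal heat capacity C = ρ c_p D = 1030 × 4150 × 155 = 6.63×10^8 J/(m²·K).
τ = 238 days = 2.06×10^7 s.
λ = C / τ = 6.63×10^8 / 2.06×10^7 = 32.2 W/(m²·K).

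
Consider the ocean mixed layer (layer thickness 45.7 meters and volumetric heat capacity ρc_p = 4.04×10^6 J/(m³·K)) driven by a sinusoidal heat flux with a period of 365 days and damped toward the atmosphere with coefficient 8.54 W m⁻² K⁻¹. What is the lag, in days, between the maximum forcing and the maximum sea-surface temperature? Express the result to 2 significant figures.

78 days

Areal heat capacity C = ρc_p × D = 4.04×10^6 × 45.7 = 1.85×10^8 J/(m²·K).
ω = 2π / 3.15×10^7 s = 1.99×10^-7 s⁻¹.
Phase lag φ = arctan(Cω/λ) = arctan(36.8/8.54) = 1.34 rad.
Time lag = φ / ω = 1.34 / 1.99×10^-7 = 6.74×10^6 s = 78.0 days.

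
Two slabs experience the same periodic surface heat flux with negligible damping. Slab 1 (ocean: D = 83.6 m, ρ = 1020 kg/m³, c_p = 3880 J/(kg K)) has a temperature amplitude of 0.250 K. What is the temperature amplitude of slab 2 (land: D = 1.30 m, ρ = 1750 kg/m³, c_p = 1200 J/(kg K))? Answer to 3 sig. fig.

C_ocean = 3.31×10^8 J/(m²·K); C_land = 2.73×10^6 J/(m²·K).
A ∝ 1/C ⇒ A_land = A_ocean × C_ocean/C_land = 0.250 × 121 = 30.3 K.

30.3 K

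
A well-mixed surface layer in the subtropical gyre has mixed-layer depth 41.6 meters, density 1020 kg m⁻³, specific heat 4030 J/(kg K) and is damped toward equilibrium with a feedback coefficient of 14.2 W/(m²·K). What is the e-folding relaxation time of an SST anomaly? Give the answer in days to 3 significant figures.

139 days

Areal heat capacity C = ρ c_p D = 1020 × 4030 × 41.6 = 1.71×10^8 J/(m^2 K).
Relaxation time τ = C / λ = 1.71×10^8 / 14.2 = 1.20×10^7 s.
In days: 1.20×10^7 s / (86400 s/day) = 139 days.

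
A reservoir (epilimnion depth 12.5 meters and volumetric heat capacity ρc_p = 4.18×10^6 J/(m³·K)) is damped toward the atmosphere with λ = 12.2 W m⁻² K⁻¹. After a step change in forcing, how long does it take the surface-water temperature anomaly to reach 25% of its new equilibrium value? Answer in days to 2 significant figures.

14 days

Areal heat capacity C = ρc_p × D = 4.18×10^6 × 12.5 = 5.22×10^7 J m⁻² K⁻¹.
τ = C / λ = 5.22×10^7 / 12.2 = 4.28×10^6 s.
Fraction reached: 1 − e^(−t/τ) = 0.25 ⇒ t = −τ ln(1 − 0.25) = τ × 0.288.
t = 1.23×10^6 s = 14.3 days.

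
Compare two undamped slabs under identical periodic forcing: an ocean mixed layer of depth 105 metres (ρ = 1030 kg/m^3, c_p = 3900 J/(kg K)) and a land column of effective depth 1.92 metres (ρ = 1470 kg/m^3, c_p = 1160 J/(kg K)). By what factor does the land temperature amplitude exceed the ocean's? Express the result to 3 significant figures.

C_ocean = 1030 × 3900 × 105 = 4.22×10^8 J/(m²·K).
C_land = 1470 × 1160 × 1.92 = 3.27×10^6 J/(m²·K).
Undamped amplitude ∝ 1/C, so A_land/A_ocean = C_ocean/C_land = 129.

129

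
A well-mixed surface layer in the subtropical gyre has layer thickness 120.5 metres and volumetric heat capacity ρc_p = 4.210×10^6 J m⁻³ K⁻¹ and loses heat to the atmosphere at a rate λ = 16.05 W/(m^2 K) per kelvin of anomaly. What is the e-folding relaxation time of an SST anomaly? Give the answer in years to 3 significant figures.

1.00 years

Areal heat capacity C = ρc_p × D = 4.210×10^6 × 120.5 = 5.07×10^8 J/(m²·K).
Relaxation time τ = C / λ = 5.07×10^8 / 16.05 = 3.16×10^7 s.
In years: 3.16×10^7 s / (3.156×10^7 s/year) = 1.00 years.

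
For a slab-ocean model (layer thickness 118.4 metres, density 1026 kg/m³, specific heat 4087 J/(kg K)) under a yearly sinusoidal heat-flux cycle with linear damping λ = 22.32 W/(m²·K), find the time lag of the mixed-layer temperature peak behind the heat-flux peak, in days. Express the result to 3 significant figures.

78.4 days

Areal heat capacity C = ρ c_p D = 1026 × 4087 × 118.4 = 4.96×10^8 J/(m^2 K).
ω = 2π / 3.15×10^7 s = 1.99×10^-7 s⁻¹.
Phase lag φ = arctan(Cω/λ) = arctan(98.9/22.32) = 1.35 rad.
Time lag = φ / ω = 1.35 / 1.99×10^-7 = 6.77×10^6 s = 78.4 days.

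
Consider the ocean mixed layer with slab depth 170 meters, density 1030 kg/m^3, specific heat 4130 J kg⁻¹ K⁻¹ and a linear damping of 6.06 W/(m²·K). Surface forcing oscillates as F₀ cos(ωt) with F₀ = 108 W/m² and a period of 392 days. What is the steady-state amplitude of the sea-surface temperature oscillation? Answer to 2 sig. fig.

0.80 K

Areal heat capacity C = ρ c_p D = 1030 × 4130 × 170 = 7.23×10^8 J m⁻² K⁻¹.
Angular frequency ω = 2π / T = 2π / 3.39×10^7 s = 1.86×10^-7 s⁻¹.
√((Cω)² + λ²) = √((134)² + 6.06²) = 134 W/(m²·K).
Amplitude A = F₀ / √((Cω)²+λ²) = 108 / 134 = 0.804 K.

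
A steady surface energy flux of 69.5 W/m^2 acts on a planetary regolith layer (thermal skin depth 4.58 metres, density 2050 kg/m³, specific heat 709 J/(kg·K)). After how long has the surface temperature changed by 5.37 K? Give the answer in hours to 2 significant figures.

Areal heat capacity C = ρ c_p D = 2050 × 709 × 4.58 = 6.66×10^6 J/(m^2 K).
Time required: Δt = C ΔT / F = 6.66×10^6 × 5.37 / 69.5 = 5.14×10^5 s.
In hours: 5.14×10^5 s / (3600 s/hour) = 143 hours.

140 hours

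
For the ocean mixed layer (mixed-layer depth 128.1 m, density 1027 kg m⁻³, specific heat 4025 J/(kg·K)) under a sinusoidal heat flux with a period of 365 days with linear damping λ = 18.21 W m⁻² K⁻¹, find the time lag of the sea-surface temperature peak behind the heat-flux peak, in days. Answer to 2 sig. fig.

81 days

Areal heat capacity C = ρ c_p D = 1027 × 4025 × 128.1 = 5.30×10^8 J/(m²·K).
ω = 2π / 3.15×10^7 s = 1.99×10^-7 s⁻¹.
Phase lag φ = arctan(Cω/λ) = arctan(106/18.21) = 1.40 rad.
Time lag = φ / ω = 1.40 / 1.99×10^-7 = 7.03×10^6 s = 81.3 days.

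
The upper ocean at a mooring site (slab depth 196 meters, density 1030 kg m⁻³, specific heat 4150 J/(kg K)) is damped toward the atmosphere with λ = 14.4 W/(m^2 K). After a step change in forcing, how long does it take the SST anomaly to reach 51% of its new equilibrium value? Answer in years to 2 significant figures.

Areal heat capacity C = ρ c_p D = 1030 × 4150 × 196 = 8.38×10^8 J m⁻² K⁻¹.
τ = C / λ = 8.38×10^8 / 14.4 = 5.82×10^7 s.
Fraction reached: 1 − e^(−t/τ) = 0.51 ⇒ t = −τ ln(1 − 0.51) = τ × 0.713.
t = 4.15×10^7 s = 1.32 years.

1.3 years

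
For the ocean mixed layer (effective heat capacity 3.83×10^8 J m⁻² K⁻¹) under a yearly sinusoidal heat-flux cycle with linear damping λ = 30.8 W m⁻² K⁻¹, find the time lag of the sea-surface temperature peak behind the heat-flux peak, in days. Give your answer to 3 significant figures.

69.0 days

Areal heat capacity C = 3.83×10^8 J m⁻² K⁻¹ (given).
ω = 2π / 3.15×10^7 s = 1.99×10^-7 s⁻¹.
Phase lag φ = arctan(Cω/λ) = arctan(76.3/30.8) = 1.19 rad.
Time lag = φ / ω = 1.19 / 1.99×10^-7 = 5.96×10^6 s = 69.0 days.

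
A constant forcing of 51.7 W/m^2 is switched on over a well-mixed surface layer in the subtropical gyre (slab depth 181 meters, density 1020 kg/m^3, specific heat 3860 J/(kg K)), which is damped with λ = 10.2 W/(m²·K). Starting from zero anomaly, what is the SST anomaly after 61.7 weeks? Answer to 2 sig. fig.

2.1 K

Areal heat capacity C = ρ c_p D = 1020 × 3860 × 181 = 7.13×10^8 J/(m^2 K).
τ = C / λ = 7.13×10^8 / 10.2 = 6.99×10^7 s.
Equilibrium anomaly ΔT_eq = F / λ = 51.7 / 10.2 = 5.07 K.
t = 61.7 weeks = 3.73×10^7 s, so t/τ = 0.534.
ΔT(t) = ΔT_eq (1 − e^(−t/τ)) = 5.07 × (1 − e^−0.534) = 2.10 K.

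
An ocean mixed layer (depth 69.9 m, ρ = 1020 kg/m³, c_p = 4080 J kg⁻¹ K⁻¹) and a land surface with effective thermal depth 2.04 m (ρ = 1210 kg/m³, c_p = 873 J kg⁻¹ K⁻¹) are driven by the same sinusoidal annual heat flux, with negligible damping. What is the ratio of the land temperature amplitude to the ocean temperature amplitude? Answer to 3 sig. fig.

135

C_ocean = 1020 × 4080 × 69.9 = 2.91×10^8 J/(m²·K).
C_land = 1210 × 873 × 2.04 = 2.15×10^6 J/(m²·K).
Undamped amplitude ∝ 1/C, so A_land/A_ocean = C_ocean/C_land = 135.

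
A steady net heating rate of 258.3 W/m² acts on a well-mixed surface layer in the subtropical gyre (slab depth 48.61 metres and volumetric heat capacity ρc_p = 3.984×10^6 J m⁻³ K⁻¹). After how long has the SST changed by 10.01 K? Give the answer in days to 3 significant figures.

86.9 days

Areal heat capacity C = ρc_p × D = 3.984×10^6 × 48.61 = 1.94×10^8 J/(m²·K).
Time required: Δt = C ΔT / F = 1.94×10^8 × 10.01 / 258.3 = 7.51×10^6 s.
In days: 7.51×10^6 s / (86400 s/day) = 86.9 days.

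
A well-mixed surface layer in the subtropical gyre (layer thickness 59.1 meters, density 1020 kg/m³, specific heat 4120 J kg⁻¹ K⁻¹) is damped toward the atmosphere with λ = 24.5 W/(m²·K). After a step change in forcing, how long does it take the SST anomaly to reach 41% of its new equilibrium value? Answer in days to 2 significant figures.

62 days

Areal heat capacity C = ρ c_p D = 1020 × 4120 × 59.1 = 2.48×10^8 J m⁻² K⁻¹.
τ = C / λ = 2.48×10^8 / 24.5 = 1.01×10^7 s.
Fraction reached: 1 − e^(−t/τ) = 0.41 ⇒ t = −τ ln(1 − 0.41) = τ × 0.528.
t = 5.35×10^6 s = 61.9 days.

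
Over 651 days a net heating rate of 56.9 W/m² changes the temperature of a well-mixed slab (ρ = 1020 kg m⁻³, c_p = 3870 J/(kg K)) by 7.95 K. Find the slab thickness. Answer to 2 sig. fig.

100 m

Heat input Q = F Δt = 56.9 × 5.62×10^7 s = 3.20×10^9 J/m².
Required areal heat capacity C = Q / ΔT = 4.03×10^8 J/(m²·K).
Depth D = C / (ρ c_p) = 4.03×10^8 / (1020 × 3870) = 102 m.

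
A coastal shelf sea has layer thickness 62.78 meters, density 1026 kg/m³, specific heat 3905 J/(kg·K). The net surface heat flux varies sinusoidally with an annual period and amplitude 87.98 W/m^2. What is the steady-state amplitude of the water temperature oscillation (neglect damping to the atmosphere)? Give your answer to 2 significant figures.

1.8 K

Areal heat capacity C = ρ c_p D = 1026 × 3905 × 62.78 = 2.52×10^8 J/(m²·K).
Angular frequency ω = 2π / T = 2π / 3.15×10^7 s = 1.99×10^-7 s⁻¹.
Cω = 2.52×10^8 × 1.99×10^-7 = 50.1 W/(m²·K).
Amplitude A = F₀ / (Cω) = 87.98 / 50.1 = 1.76 K.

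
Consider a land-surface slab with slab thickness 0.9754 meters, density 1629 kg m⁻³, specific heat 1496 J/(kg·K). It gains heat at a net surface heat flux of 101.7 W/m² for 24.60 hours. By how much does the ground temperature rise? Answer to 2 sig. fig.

Areal heat capacity C = ρ c_p D = 1629 × 1496 × 0.9754 = 2.38×10^6 J/(m^2 K).
Net heat input Q = F Δt = 101.7 × (24.60 hours × 3600 s/hour) = 9.01×10^6 J/m².
ΔT = Q / C = 9.01×10^6 / 2.38×10^6 = 3.79 K.

3.8 K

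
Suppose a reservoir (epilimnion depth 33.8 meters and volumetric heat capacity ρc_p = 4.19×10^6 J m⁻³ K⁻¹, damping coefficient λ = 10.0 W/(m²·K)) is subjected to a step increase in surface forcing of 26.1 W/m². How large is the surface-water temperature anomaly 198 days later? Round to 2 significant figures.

1.8 K

Areal heat capacity C = ρc_p × D = 4.19×10^6 × 33.8 = 1.42×10^8 J/(m²·K).
τ = C / λ = 1.42×10^8 / 10.0 = 1.42×10^7 s.
Equilibrium anomaly ΔT_eq = F / λ = 26.1 / 10.0 = 2.61 K.
t = 198 days = 1.71×10^7 s, so t/τ = 1.21.
ΔT(t) = ΔT_eq (1 − e^(−t/τ)) = 2.61 × (1 − e^−1.21) = 1.83 K.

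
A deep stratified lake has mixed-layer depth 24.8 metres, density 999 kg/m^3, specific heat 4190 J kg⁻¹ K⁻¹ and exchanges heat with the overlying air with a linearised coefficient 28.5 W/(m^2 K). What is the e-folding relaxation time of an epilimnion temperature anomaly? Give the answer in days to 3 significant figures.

Areal heat capacity C = ρ c_p D = 999 × 4190 × 24.8 = 1.04×10^8 J m⁻² K⁻¹.
Relaxation time τ = C / λ = 1.04×10^8 / 28.5 = 3.64×10^6 s.
In days: 3.64×10^6 s / (86400 s/day) = 42.2 days.

42.2 days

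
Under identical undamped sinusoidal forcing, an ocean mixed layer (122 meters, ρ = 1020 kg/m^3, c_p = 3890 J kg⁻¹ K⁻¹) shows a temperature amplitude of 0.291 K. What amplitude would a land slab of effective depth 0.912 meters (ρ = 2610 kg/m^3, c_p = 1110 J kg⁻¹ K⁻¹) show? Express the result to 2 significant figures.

C_ocean = 4.84×10^8 J/(m²·K); C_land = 2.64×10^6 J/(m²·K).
A ∝ 1/C ⇒ A_land = A_ocean × C_ocean/C_land = 0.291 × 183 = 53.3 K.

53 K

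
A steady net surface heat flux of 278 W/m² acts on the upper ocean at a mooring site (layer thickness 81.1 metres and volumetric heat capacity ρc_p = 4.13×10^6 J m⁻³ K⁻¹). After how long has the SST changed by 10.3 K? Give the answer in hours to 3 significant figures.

Areal heat capacity C = ρc_p × D = 4.13×10^6 × 81.1 = 3.35×10^8 J/(m²·K).
Time required: Δt = C ΔT / F = 3.35×10^8 × 10.3 / 278 = 1.24×10^7 s.
In hours: 1.24×10^7 s / (3600 s/hour) = 3450 hours.

3450 hours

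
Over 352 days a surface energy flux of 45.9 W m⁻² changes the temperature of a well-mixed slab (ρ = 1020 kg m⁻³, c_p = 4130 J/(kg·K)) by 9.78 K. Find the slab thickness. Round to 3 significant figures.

Heat input Q = F Δt = 45.9 × 3.04×10^7 s = 1.40×10^9 J/m².
Required areal heat capacity C = Q / ΔT = 1.43×10^8 J/(m²·K).
Depth D = C / (ρ c_p) = 1.43×10^8 / (1020 × 4130) = 33.9 m.

33.9 m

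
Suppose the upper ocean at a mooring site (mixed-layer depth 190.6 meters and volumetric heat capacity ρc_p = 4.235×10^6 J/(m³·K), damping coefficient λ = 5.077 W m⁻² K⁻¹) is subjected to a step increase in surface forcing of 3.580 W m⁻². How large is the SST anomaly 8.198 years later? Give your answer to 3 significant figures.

0.567 K

Areal heat capacity C = ρc_p × D = 4.235×10^6 × 190.6 = 8.07×10^8 J/(m^2 K).
τ = C / λ = 8.07×10^8 / 5.077 = 1.59×10^8 s.
Equilibrium anomaly ΔT_eq = F / λ = 3.580 / 5.077 = 0.705 K.
t = 8.198 years = 2.59×10^8 s, so t/τ = 1.63.
ΔT(t) = ΔT_eq (1 − e^(−t/τ)) = 0.705 × (1 − e^−1.63) = 0.567 K.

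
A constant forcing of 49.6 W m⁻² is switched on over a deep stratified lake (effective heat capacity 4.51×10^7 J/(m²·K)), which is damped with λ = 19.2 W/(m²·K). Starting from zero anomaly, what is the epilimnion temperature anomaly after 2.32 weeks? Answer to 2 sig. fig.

Areal heat capacity C = 4.51×10^7 J/(m²·K) (given).
τ = C / λ = 4.51×10^7 / 19.2 = 2.35×10^6 s.
Equilibrium anomaly ΔT_eq = F / λ = 49.6 / 19.2 = 2.58 K.
t = 2.32 weeks = 1.40×10^6 s, so t/τ = 0.597.
ΔT(t) = ΔT_eq (1 − e^(−t/τ)) = 2.58 × (1 − e^−0.597) = 1.16 K.

1.2 K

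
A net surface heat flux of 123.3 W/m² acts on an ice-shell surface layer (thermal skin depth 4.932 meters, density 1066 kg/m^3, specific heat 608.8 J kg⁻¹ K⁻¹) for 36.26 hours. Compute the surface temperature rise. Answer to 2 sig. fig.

5.0 K

Areal heat capacity C = ρ c_p D = 1066 × 608.8 × 4.932 = 3.20×10^6 J/(m^2 K).
Net heat input Q = F Δt = 123.3 × (36.26 hours × 3600 s/hour) = 1.61×10^7 J/m².
ΔT = Q / C = 1.61×10^7 / 3.20×10^6 = 5.03 K.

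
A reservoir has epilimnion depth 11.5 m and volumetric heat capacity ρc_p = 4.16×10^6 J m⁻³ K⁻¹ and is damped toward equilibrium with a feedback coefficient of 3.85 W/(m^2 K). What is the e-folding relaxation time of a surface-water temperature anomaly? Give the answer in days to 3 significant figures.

144 days

Areal heat capacity C = ρc_p × D = 4.16×10^6 × 11.5 = 4.78×10^7 J m⁻² K⁻¹.
Relaxation time τ = C / λ = 4.78×10^7 / 3.85 = 1.24×10^7 s.
In days: 1.24×10^7 s / (86400 s/day) = 144 days.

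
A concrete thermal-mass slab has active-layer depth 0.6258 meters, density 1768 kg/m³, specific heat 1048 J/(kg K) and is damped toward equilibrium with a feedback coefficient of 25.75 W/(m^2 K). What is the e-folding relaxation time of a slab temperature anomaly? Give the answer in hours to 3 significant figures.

12.5 hours

Areal heat capacity C = ρ c_p D = 1768 × 1048 × 0.6258 = 1.16×10^6 J/(m²·K).
Relaxation time τ = C / λ = 1.16×10^6 / 25.75 = 45000 s.
In hours: 45000 s / (3600 s/hour) = 12.5 hours.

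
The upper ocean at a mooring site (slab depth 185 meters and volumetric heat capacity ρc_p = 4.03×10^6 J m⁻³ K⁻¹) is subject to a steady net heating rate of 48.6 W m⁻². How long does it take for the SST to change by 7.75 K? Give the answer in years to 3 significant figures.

3.77 years

Areal heat capacity C = ρc_p × D = 4.03×10^6 × 185 = 7.46×10^8 J m⁻² K⁻¹.
Time required: Δt = C ΔT / F = 7.46×10^8 × 7.75 / 48.6 = 1.19×10^8 s.
In years: 1.19×10^8 s / (3.156×10^7 s/year) = 3.77 years.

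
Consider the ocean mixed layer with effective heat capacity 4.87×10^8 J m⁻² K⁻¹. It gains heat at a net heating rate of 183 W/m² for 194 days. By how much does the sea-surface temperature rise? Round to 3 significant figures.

6.30 K

Areal heat capacity C = 4.87×10^8 J m⁻² K⁻¹ (given).
Net heat input Q = F Δt = 183 × (194 days × 86400 s/day) = 3.07×10^9 J/m².
ΔT = Q / C = 3.07×10^9 / 4.87×10^8 = 6.30 K.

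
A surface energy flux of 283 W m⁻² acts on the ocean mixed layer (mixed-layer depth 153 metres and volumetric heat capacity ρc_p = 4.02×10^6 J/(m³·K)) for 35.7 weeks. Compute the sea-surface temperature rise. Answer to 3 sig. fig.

9.93 K

Areal heat capacity C = ρc_p × D = 4.02×10^6 × 153 = 6.15×10^8 J m⁻² K⁻¹.
Net heat input Q = F Δt = 283 × (35.7 weeks × 6.048×10^5 s/week) = 6.11×10^9 J/m².
ΔT = Q / C = 6.11×10^9 / 6.15×10^8 = 9.93 K.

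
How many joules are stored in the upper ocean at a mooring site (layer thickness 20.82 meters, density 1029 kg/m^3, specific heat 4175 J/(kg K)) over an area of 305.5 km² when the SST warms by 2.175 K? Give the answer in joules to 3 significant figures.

5.94×10^16 J

Areal heat capacity C = ρ c_p D = 1029 × 4175 × 20.82 = 8.94×10^7 J m⁻² K⁻¹.
Heat per unit area: q = C ΔT = 8.94×10^7 × 2.175 = 1.95×10^8 J/m².
Total heat: Q = q × A = 1.95×10^8 × (305.5 × 10⁶ m²) = 5.94×10^16 J.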